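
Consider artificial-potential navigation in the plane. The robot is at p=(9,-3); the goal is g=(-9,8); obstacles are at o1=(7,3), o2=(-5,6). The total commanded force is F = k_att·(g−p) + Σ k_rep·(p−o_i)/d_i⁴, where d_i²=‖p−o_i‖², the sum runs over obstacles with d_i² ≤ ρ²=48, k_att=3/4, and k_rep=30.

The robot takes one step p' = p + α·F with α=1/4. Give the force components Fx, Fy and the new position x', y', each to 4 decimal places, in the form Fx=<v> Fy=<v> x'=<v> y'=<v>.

Fx=-13.4625 Fy=8.1375 x'=5.6344 y'=-0.9656

F_att = 3/4·(g−p) = 3/4·(-18,11) = (-13.5000,8.2500)
o1: d²=40 ≤ ρ²=48; F_rep = 30·(2,-6)/40² = (0.0375,-0.1125)
o2: d²=277 > ρ²=48 → inactive
F = F_att + ΣF_rep = (-13.4625,8.1375)
p' = p + 1/4·F = (5.6344,-0.9656)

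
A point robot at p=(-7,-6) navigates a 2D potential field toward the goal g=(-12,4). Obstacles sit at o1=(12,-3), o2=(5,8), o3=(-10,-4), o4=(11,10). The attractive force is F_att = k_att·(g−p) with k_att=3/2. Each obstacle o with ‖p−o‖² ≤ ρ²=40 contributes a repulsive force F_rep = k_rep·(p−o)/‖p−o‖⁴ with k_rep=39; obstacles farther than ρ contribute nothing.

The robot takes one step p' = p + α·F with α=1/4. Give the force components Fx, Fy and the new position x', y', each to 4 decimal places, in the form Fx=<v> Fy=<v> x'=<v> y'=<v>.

Fx=-6.8077 Fy=14.5385 x'=-8.7019 y'=-2.3654

F_att = 3/2·(g−p) = 3/2·(-5,10) = (-7.5000,15.0000)
o1: d²=370 > ρ²=40 → inactive
o2: d²=340 > ρ²=40 → inactive
o3: d²=13 ≤ ρ²=40; F_rep = 39·(3,-2)/13² = (0.6923,-0.4615)
o4: d²=580 > ρ²=40 → inactive
F = F_att + ΣF_rep = (-6.8077,14.5385)
p' = p + 1/4·F = (-8.7019,-2.3654)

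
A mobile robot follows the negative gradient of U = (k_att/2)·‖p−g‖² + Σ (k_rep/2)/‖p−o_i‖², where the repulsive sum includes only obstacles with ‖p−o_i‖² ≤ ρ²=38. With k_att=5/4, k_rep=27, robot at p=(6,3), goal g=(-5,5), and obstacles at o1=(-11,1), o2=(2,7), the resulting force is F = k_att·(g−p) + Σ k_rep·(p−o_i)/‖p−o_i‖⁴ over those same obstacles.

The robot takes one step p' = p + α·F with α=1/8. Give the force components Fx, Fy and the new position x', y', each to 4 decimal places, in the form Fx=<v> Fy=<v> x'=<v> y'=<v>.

Fx=-13.6445 Fy=2.3945 x'=4.2944 y'=3.2993

F_att = 5/4·(g−p) = 5/4·(-11,2) = (-13.7500,2.5000)
o1: d²=293 > ρ²=38 → inactive
o2: d²=32 ≤ ρ²=38; F_rep = 27·(4,-4)/32² = (0.1055,-0.1055)
F = F_att + ΣF_rep = (-13.6445,2.3945)
p' = p + 1/8·F = (4.2944,3.2993)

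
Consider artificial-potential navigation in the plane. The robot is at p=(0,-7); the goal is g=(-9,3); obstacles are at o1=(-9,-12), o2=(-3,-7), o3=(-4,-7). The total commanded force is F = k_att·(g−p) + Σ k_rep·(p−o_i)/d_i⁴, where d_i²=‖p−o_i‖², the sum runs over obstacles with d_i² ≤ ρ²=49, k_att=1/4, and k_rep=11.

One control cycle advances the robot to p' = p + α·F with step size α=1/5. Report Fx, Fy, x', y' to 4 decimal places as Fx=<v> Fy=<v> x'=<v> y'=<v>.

Fx=-1.6707 Fy=2.5000 x'=-0.3341 y'=-6.5000

F_att = 1/4·(g−p) = 1/4·(-9,10) = (-2.2500,2.5000)
o1: d²=106 > ρ²=49 → inactive
o2: d²=9 ≤ ρ²=49; F_rep = 11·(3,0)/9² = (0.4074,0.0000)
o3: d²=16 ≤ ρ²=49; F_rep = 11·(4,0)/16² = (0.1719,0.0000)
F = F_att + ΣF_rep = (-1.6707,2.5000)
p' = p + 1/5·F = (-0.3341,-6.5000)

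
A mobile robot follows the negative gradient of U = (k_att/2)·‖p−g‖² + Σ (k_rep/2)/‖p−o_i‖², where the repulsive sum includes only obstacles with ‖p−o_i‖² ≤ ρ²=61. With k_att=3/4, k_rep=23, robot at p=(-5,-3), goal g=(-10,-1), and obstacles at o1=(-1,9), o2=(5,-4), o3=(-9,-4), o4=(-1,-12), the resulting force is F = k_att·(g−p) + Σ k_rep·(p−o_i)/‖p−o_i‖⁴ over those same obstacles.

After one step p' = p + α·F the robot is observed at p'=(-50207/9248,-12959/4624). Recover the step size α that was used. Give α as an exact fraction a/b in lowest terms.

α = 1/8

F_att = 3/4·(g−p) = 3/4·(-5,2) = (-3.7500,1.5000)
o1: d²=160 > ρ²=61 → inactive
o2: d²=101 > ρ²=61 → inactive
o3: d²=17 ≤ ρ²=61; F_rep = 23·(4,1)/17² = (0.3183,0.0796)
o4: d²=97 > ρ²=61 → inactive
F = F_att + ΣF_rep = (-3.4317,1.5796)
Δp = p'−p = (-0.4290,0.1974); α = Δx/Fx = (-3967/9248) / (-3967/1156) = 1/8
check: Δy/Fy = (913/4624) / (913/578) = 1/8 ✓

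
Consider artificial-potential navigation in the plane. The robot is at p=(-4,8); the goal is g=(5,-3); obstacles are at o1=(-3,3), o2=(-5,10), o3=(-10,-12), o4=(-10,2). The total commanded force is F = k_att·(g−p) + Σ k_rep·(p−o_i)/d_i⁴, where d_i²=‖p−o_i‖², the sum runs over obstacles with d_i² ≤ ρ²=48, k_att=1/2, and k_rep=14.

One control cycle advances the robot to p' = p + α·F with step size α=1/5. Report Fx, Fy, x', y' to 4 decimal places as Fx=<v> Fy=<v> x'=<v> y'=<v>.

F_att = 1/2·(g−p) = 1/2·(9,-11) = (4.5000,-5.5000)
o1: d²=26 ≤ ρ²=48; F_rep = 14·(-1,5)/26² = (-0.0207,0.1036)
o2: d²=5 ≤ ρ²=48; F_rep = 14·(1,-2)/5² = (0.5600,-1.1200)
o3: d²=436 > ρ²=48 → inactive
o4: d²=72 > ρ²=48 → inactive
F = F_att + ΣF_rep = (5.0393,-6.5164)
p' = p + 1/5·F = (-2.9921,6.6967)

Fx=5.0393 Fy=-6.5164 x'=-2.9921 y'=6.6967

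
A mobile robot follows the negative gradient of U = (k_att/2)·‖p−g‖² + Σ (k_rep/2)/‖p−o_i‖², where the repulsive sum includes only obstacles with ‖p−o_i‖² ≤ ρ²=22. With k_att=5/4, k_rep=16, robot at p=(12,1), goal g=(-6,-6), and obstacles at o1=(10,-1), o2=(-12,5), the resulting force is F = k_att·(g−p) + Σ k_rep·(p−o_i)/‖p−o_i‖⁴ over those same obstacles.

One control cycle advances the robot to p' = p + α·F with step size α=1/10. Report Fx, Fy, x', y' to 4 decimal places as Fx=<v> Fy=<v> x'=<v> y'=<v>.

Fx=-22.0000 Fy=-8.2500 x'=9.8000 y'=0.1750

F_att = 5/4·(g−p) = 5/4·(-18,-7) = (-22.5000,-8.7500)
o1: d²=8 ≤ ρ²=22; F_rep = 16·(2,2)/8² = (0.5000,0.5000)
o2: d²=592 > ρ²=22 → inactive
F = F_att + ΣF_rep = (-22.0000,-8.2500)
p' = p + 1/10·F = (9.8000,0.1750)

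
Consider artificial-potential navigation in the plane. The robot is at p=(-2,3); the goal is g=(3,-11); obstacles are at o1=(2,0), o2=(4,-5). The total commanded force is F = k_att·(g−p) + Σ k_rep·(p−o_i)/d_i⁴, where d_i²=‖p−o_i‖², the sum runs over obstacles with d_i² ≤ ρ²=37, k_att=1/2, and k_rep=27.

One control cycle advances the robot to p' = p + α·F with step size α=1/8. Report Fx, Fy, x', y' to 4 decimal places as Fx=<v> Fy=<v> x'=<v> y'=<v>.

Fx=2.3272 Fy=-6.8704 x'=-1.7091 y'=2.1412

F_att = 1/2·(g−p) = 1/2·(5,-14) = (2.5000,-7.0000)
o1: d²=25 ≤ ρ²=37; F_rep = 27·(-4,3)/25² = (-0.1728,0.1296)
o2: d²=100 > ρ²=37 → inactive
F = F_att + ΣF_rep = (2.3272,-6.8704)
p' = p + 1/8·F = (-1.7091,2.1412)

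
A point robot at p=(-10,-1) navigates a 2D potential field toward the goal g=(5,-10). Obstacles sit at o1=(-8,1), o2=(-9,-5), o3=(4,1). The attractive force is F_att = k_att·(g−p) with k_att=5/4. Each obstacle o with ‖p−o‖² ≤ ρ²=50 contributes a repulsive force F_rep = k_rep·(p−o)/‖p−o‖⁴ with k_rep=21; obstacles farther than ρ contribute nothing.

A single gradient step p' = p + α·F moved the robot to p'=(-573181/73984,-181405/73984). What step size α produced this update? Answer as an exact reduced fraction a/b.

α = 1/8

F_att = 5/4·(g−p) = 5/4·(15,-9) = (18.7500,-11.2500)
o1: d²=8 ≤ ρ²=50; F_rep = 21·(-2,-2)/8² = (-0.6562,-0.6562)
o2: d²=17 ≤ ρ²=50; F_rep = 21·(-1,4)/17² = (-0.0727,0.2907)
o3: d²=200 > ρ²=50 → inactive
F = F_att + ΣF_rep = (18.0211,-11.6156)
Δp = p'−p = (2.2526,-1.4519); α = Δx/Fx = (166659/73984) / (166659/9248) = 1/8
check: Δy/Fy = (-107421/73984) / (-107421/9248) = 1/8 ✓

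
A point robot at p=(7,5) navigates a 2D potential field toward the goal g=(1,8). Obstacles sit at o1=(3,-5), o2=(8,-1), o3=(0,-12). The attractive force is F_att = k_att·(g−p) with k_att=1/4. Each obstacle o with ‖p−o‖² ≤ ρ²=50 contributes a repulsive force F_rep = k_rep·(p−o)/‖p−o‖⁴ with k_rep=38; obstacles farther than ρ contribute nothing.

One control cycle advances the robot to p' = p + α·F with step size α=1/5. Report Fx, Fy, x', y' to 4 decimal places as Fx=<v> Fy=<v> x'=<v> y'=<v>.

Fx=-1.5278 Fy=0.9165 x'=6.6944 y'=5.1833

F_att = 1/4·(g−p) = 1/4·(-6,3) = (-1.5000,0.7500)
o1: d²=116 > ρ²=50 → inactive
o2: d²=37 ≤ ρ²=50; F_rep = 38·(-1,6)/37² = (-0.0278,0.1665)
o3: d²=338 > ρ²=50 → inactive
F = F_att + ΣF_rep = (-1.5278,0.9165)
p' = p + 1/5·F = (6.6944,5.1833)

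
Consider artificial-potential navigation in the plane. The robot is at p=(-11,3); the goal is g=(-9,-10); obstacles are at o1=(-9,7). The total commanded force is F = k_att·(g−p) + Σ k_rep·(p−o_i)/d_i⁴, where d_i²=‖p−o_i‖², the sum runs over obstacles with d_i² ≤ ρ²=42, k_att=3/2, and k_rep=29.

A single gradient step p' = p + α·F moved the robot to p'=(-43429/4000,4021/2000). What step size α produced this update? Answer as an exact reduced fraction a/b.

α = 1/20

F_att = 3/2·(g−p) = 3/2·(2,-13) = (3.0000,-19.5000)
o1: d²=20 ≤ ρ²=42; F_rep = 29·(-2,-4)/20² = (-0.1450,-0.2900)
F = F_att + ΣF_rep = (2.8550,-19.7900)
Δp = p'−p = (0.1427,-0.9895); α = Δx/Fx = (571/4000) / (571/200) = 1/20
check: Δy/Fy = (-1979/2000) / (-1979/100) = 1/20 ✓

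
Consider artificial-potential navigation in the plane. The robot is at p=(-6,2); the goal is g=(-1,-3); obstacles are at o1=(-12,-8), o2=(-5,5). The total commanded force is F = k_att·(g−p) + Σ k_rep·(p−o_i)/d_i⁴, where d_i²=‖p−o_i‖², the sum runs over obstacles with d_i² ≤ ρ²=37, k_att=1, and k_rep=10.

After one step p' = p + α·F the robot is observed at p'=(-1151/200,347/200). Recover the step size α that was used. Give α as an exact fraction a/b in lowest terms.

α = 1/20

F_att = 1·(g−p) = 1·(5,-5) = (5.0000,-5.0000)
o1: d²=136 > ρ²=37 → inactive
o2: d²=10 ≤ ρ²=37; F_rep = 10·(-1,-3)/10² = (-0.1000,-0.3000)
F = F_att + ΣF_rep = (4.9000,-5.3000)
Δp = p'−p = (0.2450,-0.2650); α = Δx/Fx = (49/200) / (49/10) = 1/20
check: Δy/Fy = (-53/200) / (-53/10) = 1/20 ✓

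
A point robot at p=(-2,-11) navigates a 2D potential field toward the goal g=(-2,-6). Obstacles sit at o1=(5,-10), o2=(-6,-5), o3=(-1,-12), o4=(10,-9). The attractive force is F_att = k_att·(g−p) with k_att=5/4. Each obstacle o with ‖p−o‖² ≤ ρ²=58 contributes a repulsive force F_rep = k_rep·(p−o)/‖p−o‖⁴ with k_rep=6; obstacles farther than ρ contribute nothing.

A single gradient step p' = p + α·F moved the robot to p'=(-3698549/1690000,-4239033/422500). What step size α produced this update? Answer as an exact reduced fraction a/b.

α = 1/8

F_att = 5/4·(g−p) = 5/4·(0,5) = (0.0000,6.2500)
o1: d²=50 ≤ ρ²=58; F_rep = 6·(-7,-1)/50² = (-0.0168,-0.0024)
o2: d²=52 ≤ ρ²=58; F_rep = 6·(4,-6)/52² = (0.0089,-0.0133)
o3: d²=2 ≤ ρ²=58; F_rep = 6·(-1,1)/2² = (-1.5000,1.5000)
o4: d²=148 > ρ²=58 → inactive
F = F_att + ΣF_rep = (-1.5079,7.7343)
Δp = p'−p = (-0.1885,0.9668); α = Δx/Fx = (-318549/1690000) / (-318549/211250) = 1/8
check: Δy/Fy = (408467/422500) / (816934/105625) = 1/8 ✓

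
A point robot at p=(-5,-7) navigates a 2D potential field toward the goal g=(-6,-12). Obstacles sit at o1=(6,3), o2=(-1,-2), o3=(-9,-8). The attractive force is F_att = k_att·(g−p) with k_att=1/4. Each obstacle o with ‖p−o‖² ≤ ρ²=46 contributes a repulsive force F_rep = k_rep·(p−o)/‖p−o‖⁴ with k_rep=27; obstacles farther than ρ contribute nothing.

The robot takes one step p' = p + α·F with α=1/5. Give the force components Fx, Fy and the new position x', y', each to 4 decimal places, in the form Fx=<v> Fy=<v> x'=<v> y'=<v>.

F_att = 1/4·(g−p) = 1/4·(-1,-5) = (-0.2500,-1.2500)
o1: d²=221 > ρ²=46 → inactive
o2: d²=41 ≤ ρ²=46; F_rep = 27·(-4,-5)/41² = (-0.0642,-0.0803)
o3: d²=17 ≤ ρ²=46; F_rep = 27·(4,1)/17² = (0.3737,0.0934)
F = F_att + ΣF_rep = (0.0595,-1.2369)
p' = p + 1/5·F = (-4.9881,-7.2474)

Fx=0.0595 Fy=-1.2369 x'=-4.9881 y'=-7.2474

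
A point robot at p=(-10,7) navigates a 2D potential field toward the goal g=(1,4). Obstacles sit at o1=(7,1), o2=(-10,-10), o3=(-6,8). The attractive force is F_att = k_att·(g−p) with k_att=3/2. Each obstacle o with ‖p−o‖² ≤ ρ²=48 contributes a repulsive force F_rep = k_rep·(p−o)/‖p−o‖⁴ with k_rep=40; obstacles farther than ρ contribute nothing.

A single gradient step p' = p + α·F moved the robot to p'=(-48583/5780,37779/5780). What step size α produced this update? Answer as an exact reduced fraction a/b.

F_att = 3/2·(g−p) = 3/2·(11,-3) = (16.5000,-4.5000)
o1: d²=325 > ρ²=48 → inactive
o2: d²=289 > ρ²=48 → inactive
o3: d²=17 ≤ ρ²=48; F_rep = 40·(-4,-1)/17² = (-0.5536,-0.1384)
F = F_att + ΣF_rep = (15.9464,-4.6384)
Δp = p'−p = (1.5946,-0.4638); α = Δx/Fx = (9217/5780) / (9217/578) = 1/10
check: Δy/Fy = (-2681/5780) / (-2681/578) = 1/10 ✓

α = 1/10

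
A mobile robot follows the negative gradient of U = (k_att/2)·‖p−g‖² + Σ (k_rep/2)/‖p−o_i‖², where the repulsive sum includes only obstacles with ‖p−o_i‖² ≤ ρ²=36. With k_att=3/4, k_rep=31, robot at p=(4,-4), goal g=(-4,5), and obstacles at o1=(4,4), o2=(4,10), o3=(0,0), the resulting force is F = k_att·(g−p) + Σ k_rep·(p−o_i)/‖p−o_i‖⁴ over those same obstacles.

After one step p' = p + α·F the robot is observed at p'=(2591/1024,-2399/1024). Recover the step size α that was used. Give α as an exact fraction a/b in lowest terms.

α = 1/4

F_att = 3/4·(g−p) = 3/4·(-8,9) = (-6.0000,6.7500)
o1: d²=64 > ρ²=36 → inactive
o2: d²=196 > ρ²=36 → inactive
o3: d²=32 ≤ ρ²=36; F_rep = 31·(4,-4)/32² = (0.1211,-0.1211)
F = F_att + ΣF_rep = (-5.8789,6.6289)
Δp = p'−p = (-1.4697,1.6572); α = Δx/Fx = (-1505/1024) / (-1505/256) = 1/4
check: Δy/Fy = (1697/1024) / (1697/256) = 1/4 ✓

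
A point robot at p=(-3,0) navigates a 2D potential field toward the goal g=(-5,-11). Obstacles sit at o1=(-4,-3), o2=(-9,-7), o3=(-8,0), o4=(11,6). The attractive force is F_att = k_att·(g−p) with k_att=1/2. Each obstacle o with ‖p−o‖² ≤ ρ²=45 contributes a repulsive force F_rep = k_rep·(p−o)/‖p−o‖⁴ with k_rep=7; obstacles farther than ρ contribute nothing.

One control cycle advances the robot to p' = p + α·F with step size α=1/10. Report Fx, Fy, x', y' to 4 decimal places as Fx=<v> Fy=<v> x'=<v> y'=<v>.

F_att = 1/2·(g−p) = 1/2·(-2,-11) = (-1.0000,-5.5000)
o1: d²=10 ≤ ρ²=45; F_rep = 7·(1,3)/10² = (0.0700,0.2100)
o2: d²=85 > ρ²=45 → inactive
o3: d²=25 ≤ ρ²=45; F_rep = 7·(5,0)/25² = (0.0560,0.0000)
o4: d²=232 > ρ²=45 → inactive
F = F_att + ΣF_rep = (-0.8740,-5.2900)
p' = p + 1/10·F = (-3.0874,-0.5290)

Fx=-0.8740 Fy=-5.2900 x'=-3.0874 y'=-0.5290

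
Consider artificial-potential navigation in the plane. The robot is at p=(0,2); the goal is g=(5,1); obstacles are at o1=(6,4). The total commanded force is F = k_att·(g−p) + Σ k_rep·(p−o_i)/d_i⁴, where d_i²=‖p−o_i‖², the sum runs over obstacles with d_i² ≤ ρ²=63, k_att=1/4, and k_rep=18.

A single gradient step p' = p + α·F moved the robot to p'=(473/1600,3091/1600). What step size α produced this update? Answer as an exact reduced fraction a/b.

F_att = 1/4·(g−p) = 1/4·(5,-1) = (1.2500,-0.2500)
o1: d²=40 ≤ ρ²=63; F_rep = 18·(-6,-2)/40² = (-0.0675,-0.0225)
F = F_att + ΣF_rep = (1.1825,-0.2725)
Δp = p'−p = (0.2956,-0.0681); α = Δx/Fx = (473/1600) / (473/400) = 1/4
check: Δy/Fy = (-109/1600) / (-109/400) = 1/4 ✓

α = 1/4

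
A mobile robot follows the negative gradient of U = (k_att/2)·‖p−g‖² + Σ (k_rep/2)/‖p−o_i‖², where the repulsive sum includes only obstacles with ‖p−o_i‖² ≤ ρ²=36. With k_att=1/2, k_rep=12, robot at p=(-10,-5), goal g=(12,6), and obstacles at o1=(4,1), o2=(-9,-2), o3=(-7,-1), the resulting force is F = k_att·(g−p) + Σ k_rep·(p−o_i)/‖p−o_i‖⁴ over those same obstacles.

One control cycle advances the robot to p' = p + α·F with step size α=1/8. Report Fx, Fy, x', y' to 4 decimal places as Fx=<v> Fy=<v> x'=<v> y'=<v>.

F_att = 1/2·(g−p) = 1/2·(22,11) = (11.0000,5.5000)
o1: d²=232 > ρ²=36 → inactive
o2: d²=10 ≤ ρ²=36; F_rep = 12·(-1,-3)/10² = (-0.1200,-0.3600)
o3: d²=25 ≤ ρ²=36; F_rep = 12·(-3,-4)/25² = (-0.0576,-0.0768)
F = F_att + ΣF_rep = (10.8224,5.0632)
p' = p + 1/8·F = (-8.6472,-4.3671)

Fx=10.8224 Fy=5.0632 x'=-8.6472 y'=-4.3671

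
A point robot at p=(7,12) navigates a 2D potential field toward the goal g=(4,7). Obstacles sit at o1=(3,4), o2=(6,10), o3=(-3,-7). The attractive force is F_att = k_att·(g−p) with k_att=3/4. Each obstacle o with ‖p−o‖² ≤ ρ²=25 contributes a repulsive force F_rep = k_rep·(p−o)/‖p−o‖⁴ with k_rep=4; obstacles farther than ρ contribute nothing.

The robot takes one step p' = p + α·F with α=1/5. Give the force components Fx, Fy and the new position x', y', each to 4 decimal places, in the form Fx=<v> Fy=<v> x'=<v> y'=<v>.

Fx=-2.0900 Fy=-3.4300 x'=6.5820 y'=11.3140

F_att = 3/4·(g−p) = 3/4·(-3,-5) = (-2.2500,-3.7500)
o1: d²=80 > ρ²=25 → inactive
o2: d²=5 ≤ ρ²=25; F_rep = 4·(1,2)/5² = (0.1600,0.3200)
o3: d²=461 > ρ²=25 → inactive
F = F_att + ΣF_rep = (-2.0900,-3.4300)
p' = p + 1/5·F = (6.5820,11.3140)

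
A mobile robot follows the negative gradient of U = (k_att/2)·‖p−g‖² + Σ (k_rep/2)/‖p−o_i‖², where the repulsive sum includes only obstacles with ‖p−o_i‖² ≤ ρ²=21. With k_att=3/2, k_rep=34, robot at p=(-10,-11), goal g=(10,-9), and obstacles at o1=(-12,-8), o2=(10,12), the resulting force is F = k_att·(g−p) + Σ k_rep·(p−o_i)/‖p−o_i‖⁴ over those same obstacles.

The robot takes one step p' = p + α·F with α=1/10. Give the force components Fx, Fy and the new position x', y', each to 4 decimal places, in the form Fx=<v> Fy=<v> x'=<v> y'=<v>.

F_att = 3/2·(g−p) = 3/2·(20,2) = (30.0000,3.0000)
o1: d²=13 ≤ ρ²=21; F_rep = 34·(2,-3)/13² = (0.4024,-0.6036)
o2: d²=929 > ρ²=21 → inactive
F = F_att + ΣF_rep = (30.4024,2.3964)
p' = p + 1/10·F = (-6.9598,-10.7604)

Fx=30.4024 Fy=2.3964 x'=-6.9598 y'=-10.7604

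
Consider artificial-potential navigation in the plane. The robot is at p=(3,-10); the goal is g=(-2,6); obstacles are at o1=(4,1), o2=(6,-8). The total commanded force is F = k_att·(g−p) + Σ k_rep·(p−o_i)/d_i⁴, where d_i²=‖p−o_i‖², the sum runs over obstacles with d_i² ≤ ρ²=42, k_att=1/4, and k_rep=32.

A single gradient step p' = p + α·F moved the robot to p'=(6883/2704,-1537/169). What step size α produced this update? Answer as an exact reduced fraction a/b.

F_att = 1/4·(g−p) = 1/4·(-5,16) = (-1.2500,4.0000)
o1: d²=122 > ρ²=42 → inactive
o2: d²=13 ≤ ρ²=42; F_rep = 32·(-3,-2)/13² = (-0.5680,-0.3787)
F = F_att + ΣF_rep = (-1.8180,3.6213)
Δp = p'−p = (-0.4545,0.9053); α = Δx/Fx = (-1229/2704) / (-1229/676) = 1/4
check: Δy/Fy = (153/169) / (612/169) = 1/4 ✓

α = 1/4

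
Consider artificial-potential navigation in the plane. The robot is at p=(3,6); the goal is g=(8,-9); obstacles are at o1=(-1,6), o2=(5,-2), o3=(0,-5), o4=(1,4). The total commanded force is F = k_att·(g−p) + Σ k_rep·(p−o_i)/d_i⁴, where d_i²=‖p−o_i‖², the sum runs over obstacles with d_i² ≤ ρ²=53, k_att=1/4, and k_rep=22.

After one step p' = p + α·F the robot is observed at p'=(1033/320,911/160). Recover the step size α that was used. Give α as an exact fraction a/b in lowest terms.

α = 1/10

F_att = 1/4·(g−p) = 1/4·(5,-15) = (1.2500,-3.7500)
o1: d²=16 ≤ ρ²=53; F_rep = 22·(4,0)/16² = (0.3438,0.0000)
o2: d²=68 > ρ²=53 → inactive
o3: d²=130 > ρ²=53 → inactive
o4: d²=8 ≤ ρ²=53; F_rep = 22·(2,2)/8² = (0.6875,0.6875)
F = F_att + ΣF_rep = (2.2812,-3.0625)
Δp = p'−p = (0.2281,-0.3063); α = Δx/Fx = (73/320) / (73/32) = 1/10
check: Δy/Fy = (-49/160) / (-49/16) = 1/10 ✓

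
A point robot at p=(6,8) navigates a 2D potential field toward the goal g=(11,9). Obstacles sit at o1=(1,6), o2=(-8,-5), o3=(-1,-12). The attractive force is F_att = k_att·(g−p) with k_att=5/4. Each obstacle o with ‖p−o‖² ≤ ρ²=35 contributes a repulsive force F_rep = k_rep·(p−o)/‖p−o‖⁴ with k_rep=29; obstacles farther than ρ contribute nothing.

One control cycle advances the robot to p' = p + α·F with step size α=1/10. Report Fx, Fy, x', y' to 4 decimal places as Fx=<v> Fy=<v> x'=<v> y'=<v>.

F_att = 5/4·(g−p) = 5/4·(5,1) = (6.2500,1.2500)
o1: d²=29 ≤ ρ²=35; F_rep = 29·(5,2)/29² = (0.1724,0.0690)
o2: d²=365 > ρ²=35 → inactive
o3: d²=449 > ρ²=35 → inactive
F = F_att + ΣF_rep = (6.4224,1.3190)
p' = p + 1/10·F = (6.6422,8.1319)

Fx=6.4224 Fy=1.3190 x'=6.6422 y'=8.1319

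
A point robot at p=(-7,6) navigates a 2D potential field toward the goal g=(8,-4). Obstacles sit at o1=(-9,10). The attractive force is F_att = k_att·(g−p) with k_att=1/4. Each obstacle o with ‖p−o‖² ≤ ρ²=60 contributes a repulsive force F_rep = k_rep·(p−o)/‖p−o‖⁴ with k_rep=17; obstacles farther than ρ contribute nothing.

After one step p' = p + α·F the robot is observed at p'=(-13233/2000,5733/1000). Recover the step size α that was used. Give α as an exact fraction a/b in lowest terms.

α = 1/10

F_att = 1/4·(g−p) = 1/4·(15,-10) = (3.7500,-2.5000)
o1: d²=20 ≤ ρ²=60; F_rep = 17·(2,-4)/20² = (0.0850,-0.1700)
F = F_att + ΣF_rep = (3.8350,-2.6700)
Δp = p'−p = (0.3835,-0.2670); α = Δx/Fx = (767/2000) / (767/200) = 1/10
check: Δy/Fy = (-267/1000) / (-267/100) = 1/10 ✓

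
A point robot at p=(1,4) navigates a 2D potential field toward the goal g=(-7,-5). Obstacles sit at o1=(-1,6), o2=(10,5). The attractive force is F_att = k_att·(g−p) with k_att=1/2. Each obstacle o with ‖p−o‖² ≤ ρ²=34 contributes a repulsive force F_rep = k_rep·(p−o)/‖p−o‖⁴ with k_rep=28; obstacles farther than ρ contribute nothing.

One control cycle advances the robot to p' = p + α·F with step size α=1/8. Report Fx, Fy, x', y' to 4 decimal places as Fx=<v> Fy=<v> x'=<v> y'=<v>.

Fx=-3.1250 Fy=-5.3750 x'=0.6094 y'=3.3281

F_att = 1/2·(g−p) = 1/2·(-8,-9) = (-4.0000,-4.5000)
o1: d²=8 ≤ ρ²=34; F_rep = 28·(2,-2)/8² = (0.8750,-0.8750)
o2: d²=82 > ρ²=34 → inactive
F = F_att + ΣF_rep = (-3.1250,-5.3750)
p' = p + 1/8·F = (0.6094,3.3281)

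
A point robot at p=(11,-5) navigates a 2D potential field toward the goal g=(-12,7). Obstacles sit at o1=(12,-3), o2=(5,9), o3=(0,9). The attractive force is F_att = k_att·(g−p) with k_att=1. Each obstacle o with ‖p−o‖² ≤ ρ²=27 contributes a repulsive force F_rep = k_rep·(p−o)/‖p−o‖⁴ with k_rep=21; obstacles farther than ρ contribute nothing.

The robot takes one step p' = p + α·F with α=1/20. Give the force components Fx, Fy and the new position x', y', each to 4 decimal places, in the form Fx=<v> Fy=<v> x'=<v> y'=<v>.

F_att = 1·(g−p) = 1·(-23,12) = (-23.0000,12.0000)
o1: d²=5 ≤ ρ²=27; F_rep = 21·(-1,-2)/5² = (-0.8400,-1.6800)
o2: d²=232 > ρ²=27 → inactive
o3: d²=317 > ρ²=27 → inactive
F = F_att + ΣF_rep = (-23.8400,10.3200)
p' = p + 1/20·F = (9.8080,-4.4840)

Fx=-23.8400 Fy=10.3200 x'=9.8080 y'=-4.4840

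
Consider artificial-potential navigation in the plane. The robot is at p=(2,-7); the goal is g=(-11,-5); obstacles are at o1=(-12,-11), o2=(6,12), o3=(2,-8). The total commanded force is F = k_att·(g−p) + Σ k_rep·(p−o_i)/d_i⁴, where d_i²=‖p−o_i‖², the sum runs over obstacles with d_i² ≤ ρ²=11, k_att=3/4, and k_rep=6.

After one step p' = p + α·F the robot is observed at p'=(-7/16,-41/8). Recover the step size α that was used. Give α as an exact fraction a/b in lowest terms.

F_att = 3/4·(g−p) = 3/4·(-13,2) = (-9.7500,1.5000)
o1: d²=212 > ρ²=11 → inactive
o2: d²=377 > ρ²=11 → inactive
o3: d²=1 ≤ ρ²=11; F_rep = 6·(0,1)/1² = (0.0000,6.0000)
F = F_att + ΣF_rep = (-9.7500,7.5000)
Δp = p'−p = (-2.4375,1.8750); α = Δx/Fx = (-39/16) / (-39/4) = 1/4
check: Δy/Fy = (15/8) / (15/2) = 1/4 ✓

α = 1/4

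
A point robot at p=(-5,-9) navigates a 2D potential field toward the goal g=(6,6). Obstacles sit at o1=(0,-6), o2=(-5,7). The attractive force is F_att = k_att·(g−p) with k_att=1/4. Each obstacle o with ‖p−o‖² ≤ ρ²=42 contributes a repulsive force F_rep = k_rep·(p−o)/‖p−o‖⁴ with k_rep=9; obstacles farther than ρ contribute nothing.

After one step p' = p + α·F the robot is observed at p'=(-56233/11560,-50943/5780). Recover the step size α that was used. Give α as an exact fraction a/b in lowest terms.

F_att = 1/4·(g−p) = 1/4·(11,15) = (2.7500,3.7500)
o1: d²=34 ≤ ρ²=42; F_rep = 9·(-5,-3)/34² = (-0.0389,-0.0234)
o2: d²=256 > ρ²=42 → inactive
F = F_att + ΣF_rep = (2.7111,3.7266)
Δp = p'−p = (0.1356,0.1863); α = Δx/Fx = (1567/11560) / (1567/578) = 1/20
check: Δy/Fy = (1077/5780) / (1077/289) = 1/20 ✓

α = 1/20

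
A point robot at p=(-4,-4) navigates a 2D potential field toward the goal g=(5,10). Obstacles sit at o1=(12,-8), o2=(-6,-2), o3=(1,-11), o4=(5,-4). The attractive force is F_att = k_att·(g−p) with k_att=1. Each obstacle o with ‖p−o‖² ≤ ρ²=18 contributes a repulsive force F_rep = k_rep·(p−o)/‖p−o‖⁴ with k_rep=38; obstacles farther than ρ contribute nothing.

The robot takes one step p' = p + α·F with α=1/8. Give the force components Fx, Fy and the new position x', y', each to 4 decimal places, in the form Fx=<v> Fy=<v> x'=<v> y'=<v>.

F_att = 1·(g−p) = 1·(9,14) = (9.0000,14.0000)
o1: d²=272 > ρ²=18 → inactive
o2: d²=8 ≤ ρ²=18; F_rep = 38·(2,-2)/8² = (1.1875,-1.1875)
o3: d²=74 > ρ²=18 → inactive
o4: d²=81 > ρ²=18 → inactive
F = F_att + ΣF_rep = (10.1875,12.8125)
p' = p + 1/8·F = (-2.7266,-2.3984)

Fx=10.1875 Fy=12.8125 x'=-2.7266 y'=-2.3984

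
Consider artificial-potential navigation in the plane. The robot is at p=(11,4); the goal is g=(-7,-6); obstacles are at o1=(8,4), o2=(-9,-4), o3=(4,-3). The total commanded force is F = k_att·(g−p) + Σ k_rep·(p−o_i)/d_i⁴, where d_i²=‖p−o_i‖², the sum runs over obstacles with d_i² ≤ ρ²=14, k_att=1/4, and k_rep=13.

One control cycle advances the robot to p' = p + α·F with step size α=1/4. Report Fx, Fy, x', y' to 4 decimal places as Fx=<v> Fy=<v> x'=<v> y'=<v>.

Fx=-4.0185 Fy=-2.5000 x'=9.9954 y'=3.3750

F_att = 1/4·(g−p) = 1/4·(-18,-10) = (-4.5000,-2.5000)
o1: d²=9 ≤ ρ²=14; F_rep = 13·(3,0)/9² = (0.4815,0.0000)
o2: d²=464 > ρ²=14 → inactive
o3: d²=98 > ρ²=14 → inactive
F = F_att + ΣF_rep = (-4.0185,-2.5000)
p' = p + 1/4·F = (9.9954,3.3750)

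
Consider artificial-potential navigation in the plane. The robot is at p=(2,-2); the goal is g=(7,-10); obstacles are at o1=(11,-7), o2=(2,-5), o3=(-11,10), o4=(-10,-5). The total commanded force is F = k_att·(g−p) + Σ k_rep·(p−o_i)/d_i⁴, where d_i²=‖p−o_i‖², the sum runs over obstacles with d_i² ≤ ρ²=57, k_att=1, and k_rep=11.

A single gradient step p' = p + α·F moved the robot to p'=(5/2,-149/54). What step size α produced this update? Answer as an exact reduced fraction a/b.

α = 1/10

F_att = 1·(g−p) = 1·(5,-8) = (5.0000,-8.0000)
o1: d²=106 > ρ²=57 → inactive
o2: d²=9 ≤ ρ²=57; F_rep = 11·(0,3)/9² = (0.0000,0.4074)
o3: d²=313 > ρ²=57 → inactive
o4: d²=153 > ρ²=57 → inactive
F = F_att + ΣF_rep = (5.0000,-7.5926)
Δp = p'−p = (0.5000,-0.7593); α = Δx/Fx = (1/2) / (5) = 1/10
check: Δy/Fy = (-41/54) / (-205/27) = 1/10 ✓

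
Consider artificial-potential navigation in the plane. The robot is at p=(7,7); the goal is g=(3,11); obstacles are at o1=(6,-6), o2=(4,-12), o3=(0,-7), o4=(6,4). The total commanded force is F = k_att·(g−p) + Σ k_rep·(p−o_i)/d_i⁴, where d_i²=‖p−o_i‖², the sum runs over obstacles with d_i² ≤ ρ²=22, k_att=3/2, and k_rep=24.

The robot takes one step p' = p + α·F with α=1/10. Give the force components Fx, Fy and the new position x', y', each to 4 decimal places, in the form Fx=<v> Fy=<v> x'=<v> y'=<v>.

F_att = 3/2·(g−p) = 3/2·(-4,4) = (-6.0000,6.0000)
o1: d²=170 > ρ²=22 → inactive
o2: d²=370 > ρ²=22 → inactive
o3: d²=245 > ρ²=22 → inactive
o4: d²=10 ≤ ρ²=22; F_rep = 24·(1,3)/10² = (0.2400,0.7200)
F = F_att + ΣF_rep = (-5.7600,6.7200)
p' = p + 1/10·F = (6.4240,7.6720)

Fx=-5.7600 Fy=6.7200 x'=6.4240 y'=7.6720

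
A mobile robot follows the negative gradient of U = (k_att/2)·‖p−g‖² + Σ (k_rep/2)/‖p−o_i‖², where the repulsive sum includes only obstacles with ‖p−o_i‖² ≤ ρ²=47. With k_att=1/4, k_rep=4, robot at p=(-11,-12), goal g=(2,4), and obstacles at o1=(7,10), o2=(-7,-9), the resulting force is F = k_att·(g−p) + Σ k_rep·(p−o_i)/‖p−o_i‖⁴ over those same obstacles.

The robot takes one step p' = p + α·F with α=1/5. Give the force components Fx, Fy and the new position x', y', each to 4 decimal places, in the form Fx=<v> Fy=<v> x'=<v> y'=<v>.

F_att = 1/4·(g−p) = 1/4·(13,16) = (3.2500,4.0000)
o1: d²=808 > ρ²=47 → inactive
o2: d²=25 ≤ ρ²=47; F_rep = 4·(-4,-3)/25² = (-0.0256,-0.0192)
F = F_att + ΣF_rep = (3.2244,3.9808)
p' = p + 1/5·F = (-10.3551,-11.2038)

Fx=3.2244 Fy=3.9808 x'=-10.3551 y'=-11.2038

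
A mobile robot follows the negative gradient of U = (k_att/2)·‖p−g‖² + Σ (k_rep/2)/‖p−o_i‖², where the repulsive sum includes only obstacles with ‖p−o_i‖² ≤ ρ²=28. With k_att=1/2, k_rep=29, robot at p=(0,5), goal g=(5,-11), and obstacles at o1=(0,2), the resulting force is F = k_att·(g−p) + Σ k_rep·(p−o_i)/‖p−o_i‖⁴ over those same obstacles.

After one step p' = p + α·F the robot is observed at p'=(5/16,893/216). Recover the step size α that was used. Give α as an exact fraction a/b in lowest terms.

α = 1/8

F_att = 1/2·(g−p) = 1/2·(5,-16) = (2.5000,-8.0000)
o1: d²=9 ≤ ρ²=28; F_rep = 29·(0,3)/9² = (0.0000,1.0741)
F = F_att + ΣF_rep = (2.5000,-6.9259)
Δp = p'−p = (0.3125,-0.8657); α = Δx/Fx = (5/16) / (5/2) = 1/8
check: Δy/Fy = (-187/216) / (-187/27) = 1/8 ✓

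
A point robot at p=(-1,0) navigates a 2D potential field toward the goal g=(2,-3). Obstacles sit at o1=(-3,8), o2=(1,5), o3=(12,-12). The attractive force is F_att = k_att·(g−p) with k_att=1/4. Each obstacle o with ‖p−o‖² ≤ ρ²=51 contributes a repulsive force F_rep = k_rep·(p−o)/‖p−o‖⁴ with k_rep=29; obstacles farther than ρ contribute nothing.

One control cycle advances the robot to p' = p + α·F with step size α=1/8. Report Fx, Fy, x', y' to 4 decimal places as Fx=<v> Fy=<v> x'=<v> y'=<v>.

F_att = 1/4·(g−p) = 1/4·(3,-3) = (0.7500,-0.7500)
o1: d²=68 > ρ²=51 → inactive
o2: d²=29 ≤ ρ²=51; F_rep = 29·(-2,-5)/29² = (-0.0690,-0.1724)
o3: d²=313 > ρ²=51 → inactive
F = F_att + ΣF_rep = (0.6810,-0.9224)
p' = p + 1/8·F = (-0.9149,-0.1153)

Fx=0.6810 Fy=-0.9224 x'=-0.9149 y'=-0.1153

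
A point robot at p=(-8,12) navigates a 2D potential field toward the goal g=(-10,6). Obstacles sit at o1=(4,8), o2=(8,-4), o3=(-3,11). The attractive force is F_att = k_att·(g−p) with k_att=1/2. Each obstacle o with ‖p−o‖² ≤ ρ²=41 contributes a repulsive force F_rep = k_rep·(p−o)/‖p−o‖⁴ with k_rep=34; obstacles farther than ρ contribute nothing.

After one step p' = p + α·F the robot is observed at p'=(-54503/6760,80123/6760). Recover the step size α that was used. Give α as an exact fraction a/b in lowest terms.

α = 1/20

F_att = 1/2·(g−p) = 1/2·(-2,-6) = (-1.0000,-3.0000)
o1: d²=160 > ρ²=41 → inactive
o2: d²=512 > ρ²=41 → inactive
o3: d²=26 ≤ ρ²=41; F_rep = 34·(-5,1)/26² = (-0.2515,0.0503)
F = F_att + ΣF_rep = (-1.2515,-2.9497)
Δp = p'−p = (-0.0626,-0.1475); α = Δx/Fx = (-423/6760) / (-423/338) = 1/20
check: Δy/Fy = (-997/6760) / (-997/338) = 1/20 ✓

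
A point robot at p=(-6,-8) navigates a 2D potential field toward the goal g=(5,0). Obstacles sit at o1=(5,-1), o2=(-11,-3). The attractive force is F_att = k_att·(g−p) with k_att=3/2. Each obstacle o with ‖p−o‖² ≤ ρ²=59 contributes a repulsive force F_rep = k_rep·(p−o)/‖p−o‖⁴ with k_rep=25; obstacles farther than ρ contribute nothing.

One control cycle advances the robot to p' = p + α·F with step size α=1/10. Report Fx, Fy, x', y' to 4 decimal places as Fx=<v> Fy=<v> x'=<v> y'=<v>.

Fx=16.5500 Fy=11.9500 x'=-4.3450 y'=-6.8050

F_att = 3/2·(g−p) = 3/2·(11,8) = (16.5000,12.0000)
o1: d²=170 > ρ²=59 → inactive
o2: d²=50 ≤ ρ²=59; F_rep = 25·(5,-5)/50² = (0.0500,-0.0500)
F = F_att + ΣF_rep = (16.5500,11.9500)
p' = p + 1/10·F = (-4.3450,-6.8050)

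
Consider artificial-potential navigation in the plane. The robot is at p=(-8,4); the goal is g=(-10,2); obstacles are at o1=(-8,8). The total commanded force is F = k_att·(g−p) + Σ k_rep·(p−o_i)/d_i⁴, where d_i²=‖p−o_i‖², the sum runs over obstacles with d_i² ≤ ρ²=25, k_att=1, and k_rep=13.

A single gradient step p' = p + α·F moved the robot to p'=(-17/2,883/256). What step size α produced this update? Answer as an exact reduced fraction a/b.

F_att = 1·(g−p) = 1·(-2,-2) = (-2.0000,-2.0000)
o1: d²=16 ≤ ρ²=25; F_rep = 13·(0,-4)/16² = (0.0000,-0.2031)
F = F_att + ΣF_rep = (-2.0000,-2.2031)
Δp = p'−p = (-0.5000,-0.5508); α = Δx/Fx = (-1/2) / (-2) = 1/4
check: Δy/Fy = (-141/256) / (-141/64) = 1/4 ✓

α = 1/4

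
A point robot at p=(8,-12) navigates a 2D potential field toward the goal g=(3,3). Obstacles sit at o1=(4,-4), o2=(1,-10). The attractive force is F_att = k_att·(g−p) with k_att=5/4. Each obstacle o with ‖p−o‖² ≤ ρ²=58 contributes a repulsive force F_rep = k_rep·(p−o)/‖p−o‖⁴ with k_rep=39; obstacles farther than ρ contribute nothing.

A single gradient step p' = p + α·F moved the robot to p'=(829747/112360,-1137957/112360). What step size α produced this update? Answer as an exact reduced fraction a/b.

α = 1/10

F_att = 5/4·(g−p) = 5/4·(-5,15) = (-6.2500,18.7500)
o1: d²=80 > ρ²=58 → inactive
o2: d²=53 ≤ ρ²=58; F_rep = 39·(7,-2)/53² = (0.0972,-0.0278)
F = F_att + ΣF_rep = (-6.1528,18.7222)
Δp = p'−p = (-0.6153,1.8722); α = Δx/Fx = (-69133/112360) / (-69133/11236) = 1/10
check: Δy/Fy = (210363/112360) / (210363/11236) = 1/10 ✓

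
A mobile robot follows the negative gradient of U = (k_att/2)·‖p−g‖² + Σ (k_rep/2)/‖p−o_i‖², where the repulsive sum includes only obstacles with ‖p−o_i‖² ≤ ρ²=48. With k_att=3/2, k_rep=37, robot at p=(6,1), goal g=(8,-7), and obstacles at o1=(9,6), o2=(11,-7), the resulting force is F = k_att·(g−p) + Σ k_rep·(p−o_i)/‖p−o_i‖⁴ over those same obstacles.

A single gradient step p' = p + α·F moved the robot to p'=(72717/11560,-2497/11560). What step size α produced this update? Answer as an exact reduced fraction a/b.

α = 1/10

F_att = 3/2·(g−p) = 3/2·(2,-8) = (3.0000,-12.0000)
o1: d²=34 ≤ ρ²=48; F_rep = 37·(-3,-5)/34² = (-0.0960,-0.1600)
o2: d²=89 > ρ²=48 → inactive
F = F_att + ΣF_rep = (2.9040,-12.1600)
Δp = p'−p = (0.2904,-1.2160); α = Δx/Fx = (3357/11560) / (3357/1156) = 1/10
check: Δy/Fy = (-14057/11560) / (-14057/1156) = 1/10 ✓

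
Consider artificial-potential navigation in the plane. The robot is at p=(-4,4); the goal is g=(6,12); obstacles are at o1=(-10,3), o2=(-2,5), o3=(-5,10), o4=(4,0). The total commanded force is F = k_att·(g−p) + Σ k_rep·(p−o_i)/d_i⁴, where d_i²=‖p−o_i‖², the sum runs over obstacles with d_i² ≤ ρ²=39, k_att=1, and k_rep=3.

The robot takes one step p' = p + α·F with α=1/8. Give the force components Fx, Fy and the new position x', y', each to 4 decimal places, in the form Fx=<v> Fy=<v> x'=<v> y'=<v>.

Fx=9.7753 Fy=7.8690 x'=-2.7781 y'=4.9836

F_att = 1·(g−p) = 1·(10,8) = (10.0000,8.0000)
o1: d²=37 ≤ ρ²=39; F_rep = 3·(6,1)/37² = (0.0131,0.0022)
o2: d²=5 ≤ ρ²=39; F_rep = 3·(-2,-1)/5² = (-0.2400,-0.1200)
o3: d²=37 ≤ ρ²=39; F_rep = 3·(1,-6)/37² = (0.0022,-0.0131)
o4: d²=80 > ρ²=39 → inactive
F = F_att + ΣF_rep = (9.7753,7.8690)
p' = p + 1/8·F = (-2.7781,4.9836)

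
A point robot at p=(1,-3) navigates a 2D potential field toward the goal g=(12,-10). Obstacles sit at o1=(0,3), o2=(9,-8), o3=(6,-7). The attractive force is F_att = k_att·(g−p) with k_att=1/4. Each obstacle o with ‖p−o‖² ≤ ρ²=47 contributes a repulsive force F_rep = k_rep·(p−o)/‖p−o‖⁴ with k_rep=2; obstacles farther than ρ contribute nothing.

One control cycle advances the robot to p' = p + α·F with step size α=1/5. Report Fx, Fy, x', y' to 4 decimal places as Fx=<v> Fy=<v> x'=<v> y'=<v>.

Fx=2.7455 Fy=-1.7540 x'=1.5491 y'=-3.3508

F_att = 1/4·(g−p) = 1/4·(11,-7) = (2.7500,-1.7500)
o1: d²=37 ≤ ρ²=47; F_rep = 2·(1,-6)/37² = (0.0015,-0.0088)
o2: d²=89 > ρ²=47 → inactive
o3: d²=41 ≤ ρ²=47; F_rep = 2·(-5,4)/41² = (-0.0059,0.0048)
F = F_att + ΣF_rep = (2.7455,-1.7540)
p' = p + 1/5·F = (1.5491,-3.3508)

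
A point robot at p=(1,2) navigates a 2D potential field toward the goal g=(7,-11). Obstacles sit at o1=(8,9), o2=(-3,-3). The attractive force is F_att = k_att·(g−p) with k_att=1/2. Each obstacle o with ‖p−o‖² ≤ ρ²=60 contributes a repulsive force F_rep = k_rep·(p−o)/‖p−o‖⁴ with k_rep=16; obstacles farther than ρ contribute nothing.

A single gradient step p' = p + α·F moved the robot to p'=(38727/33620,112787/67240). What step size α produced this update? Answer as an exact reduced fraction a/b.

α = 1/20

F_att = 1/2·(g−p) = 1/2·(6,-13) = (3.0000,-6.5000)
o1: d²=98 > ρ²=60 → inactive
o2: d²=41 ≤ ρ²=60; F_rep = 16·(4,5)/41² = (0.0381,0.0476)
F = F_att + ΣF_rep = (3.0381,-6.4524)
Δp = p'−p = (0.1519,-0.3226); α = Δx/Fx = (5107/33620) / (5107/1681) = 1/20
check: Δy/Fy = (-21693/67240) / (-21693/3362) = 1/20 ✓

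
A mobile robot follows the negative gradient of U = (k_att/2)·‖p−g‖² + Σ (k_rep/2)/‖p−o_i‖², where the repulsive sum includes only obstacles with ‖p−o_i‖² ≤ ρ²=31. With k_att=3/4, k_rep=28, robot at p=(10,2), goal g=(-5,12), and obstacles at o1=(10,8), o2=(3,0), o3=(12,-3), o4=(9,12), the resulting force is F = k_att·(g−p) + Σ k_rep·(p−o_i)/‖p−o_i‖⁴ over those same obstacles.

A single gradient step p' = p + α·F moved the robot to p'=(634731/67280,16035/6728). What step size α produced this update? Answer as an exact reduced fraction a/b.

F_att = 3/4·(g−p) = 3/4·(-15,10) = (-11.2500,7.5000)
o1: d²=36 > ρ²=31 → inactive
o2: d²=53 > ρ²=31 → inactive
o3: d²=29 ≤ ρ²=31; F_rep = 28·(-2,5)/29² = (-0.0666,0.1665)
o4: d²=101 > ρ²=31 → inactive
F = F_att + ΣF_rep = (-11.3166,7.6665)
Δp = p'−p = (-0.5658,0.3833); α = Δx/Fx = (-38069/67280) / (-38069/3364) = 1/20
check: Δy/Fy = (2579/6728) / (12895/1682) = 1/20 ✓

α = 1/20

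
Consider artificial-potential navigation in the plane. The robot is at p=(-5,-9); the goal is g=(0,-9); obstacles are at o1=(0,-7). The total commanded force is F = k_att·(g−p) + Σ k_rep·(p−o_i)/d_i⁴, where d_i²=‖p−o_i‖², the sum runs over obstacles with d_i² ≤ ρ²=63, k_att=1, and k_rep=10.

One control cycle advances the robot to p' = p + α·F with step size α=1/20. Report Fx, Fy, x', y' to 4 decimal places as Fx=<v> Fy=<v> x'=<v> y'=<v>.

F_att = 1·(g−p) = 1·(5,0) = (5.0000,0.0000)
o1: d²=29 ≤ ρ²=63; F_rep = 10·(-5,-2)/29² = (-0.0595,-0.0238)
F = F_att + ΣF_rep = (4.9405,-0.0238)
p' = p + 1/20·F = (-4.7530,-9.0012)

Fx=4.9405 Fy=-0.0238 x'=-4.7530 y'=-9.0012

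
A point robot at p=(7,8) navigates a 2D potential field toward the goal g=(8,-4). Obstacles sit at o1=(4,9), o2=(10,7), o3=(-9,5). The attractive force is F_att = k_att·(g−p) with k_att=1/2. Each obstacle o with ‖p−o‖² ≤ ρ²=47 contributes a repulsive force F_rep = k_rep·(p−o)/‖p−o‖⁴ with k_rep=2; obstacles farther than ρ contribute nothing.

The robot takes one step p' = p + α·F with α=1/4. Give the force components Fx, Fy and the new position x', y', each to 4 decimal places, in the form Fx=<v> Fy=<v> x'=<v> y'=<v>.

Fx=0.5000 Fy=-6.0000 x'=7.1250 y'=6.5000

F_att = 1/2·(g−p) = 1/2·(1,-12) = (0.5000,-6.0000)
o1: d²=10 ≤ ρ²=47; F_rep = 2·(3,-1)/10² = (0.0600,-0.0200)
o2: d²=10 ≤ ρ²=47; F_rep = 2·(-3,1)/10² = (-0.0600,0.0200)
o3: d²=265 > ρ²=47 → inactive
F = F_att + ΣF_rep = (0.5000,-6.0000)
p' = p + 1/4·F = (7.1250,6.5000)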